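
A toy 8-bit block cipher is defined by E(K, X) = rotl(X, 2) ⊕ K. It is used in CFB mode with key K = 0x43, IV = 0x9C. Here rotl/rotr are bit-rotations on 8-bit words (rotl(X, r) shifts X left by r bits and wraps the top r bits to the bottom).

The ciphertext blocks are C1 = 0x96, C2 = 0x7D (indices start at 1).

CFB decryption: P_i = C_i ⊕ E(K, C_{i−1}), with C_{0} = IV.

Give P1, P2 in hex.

P1 = 0xA7, P2 = 0x64

P1: E(K, 0x9C) = 0x31; 0x96 ⊕ 0x31 = 0xA7.
P2: E(K, 0x96) = 0x19; 0x7D ⊕ 0x19 = 0x64.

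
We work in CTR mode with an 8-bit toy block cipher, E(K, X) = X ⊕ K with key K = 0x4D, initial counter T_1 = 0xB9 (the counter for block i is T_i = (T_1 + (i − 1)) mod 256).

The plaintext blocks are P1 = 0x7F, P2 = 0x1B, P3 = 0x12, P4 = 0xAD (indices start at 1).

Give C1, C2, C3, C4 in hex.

C1 = 0x8B, C2 = 0xEC, C3 = 0xE4, C4 = 0x5C

CTR encryption: S_i = E(K, T_i) where T_i is the counter for block i; C_i = P_i ⊕ S_i.
C1: T = 0xB9, S = E(K, T) = 0xF4; 0x7F ⊕ 0xF4 = 0x8B.
C2: T = 0xBA, S = E(K, T) = 0xF7; 0x1B ⊕ 0xF7 = 0xEC.
C3: T = 0xBB, S = E(K, T) = 0xF6; 0x12 ⊕ 0xF6 = 0xE4.
C4: T = 0xBC, S = E(K, T) = 0xF1; 0xAD ⊕ 0xF1 = 0x5C.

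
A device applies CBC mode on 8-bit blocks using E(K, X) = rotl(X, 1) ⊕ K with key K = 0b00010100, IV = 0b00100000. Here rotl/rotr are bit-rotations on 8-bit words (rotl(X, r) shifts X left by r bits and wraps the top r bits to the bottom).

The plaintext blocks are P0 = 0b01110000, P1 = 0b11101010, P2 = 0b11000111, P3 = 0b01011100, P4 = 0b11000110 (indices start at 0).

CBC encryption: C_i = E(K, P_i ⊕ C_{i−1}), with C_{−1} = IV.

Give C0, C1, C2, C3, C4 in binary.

C0 = 0b10110100, C1 = 0b10101000, C2 = 0b11001010, C3 = 0b00111001, C4 = 0b11101011

C0: P0 ⊕ 0b00100000 = 0b01010000; E(K, 0b01010000) = 0b10110100.
C1: P1 ⊕ 0b10110100 = 0b01011110; E(K, 0b01011110) = 0b10101000.
C2: P2 ⊕ 0b10101000 = 0b01101111; E(K, 0b01101111) = 0b11001010.
C3: P3 ⊕ 0b11001010 = 0b10010110; E(K, 0b10010110) = 0b00111001.
C4: P4 ⊕ 0b00111001 = 0b11111111; E(K, 0b11111111) = 0b11101011.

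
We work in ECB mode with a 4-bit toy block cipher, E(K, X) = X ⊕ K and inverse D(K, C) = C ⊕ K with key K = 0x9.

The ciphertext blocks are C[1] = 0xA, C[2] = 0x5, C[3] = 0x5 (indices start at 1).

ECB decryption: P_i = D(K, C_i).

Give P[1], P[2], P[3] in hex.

P[1] = 0x3, P[2] = 0xC, P[3] = 0xC

P[1]: D(K, 0xA) = 0x3.
P[2]: D(K, 0x5) = 0xC.
P[3]: D(K, 0x5) = 0xC.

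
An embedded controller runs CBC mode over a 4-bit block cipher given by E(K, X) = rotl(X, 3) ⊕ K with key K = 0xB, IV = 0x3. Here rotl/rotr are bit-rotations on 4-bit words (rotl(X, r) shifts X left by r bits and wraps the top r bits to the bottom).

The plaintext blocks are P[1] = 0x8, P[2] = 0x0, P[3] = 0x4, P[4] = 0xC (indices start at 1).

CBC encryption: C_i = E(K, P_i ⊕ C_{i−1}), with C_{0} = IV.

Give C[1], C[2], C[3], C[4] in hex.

C[1]: P[1] ⊕ 0x3 = 0xB; E(K, 0xB) = 0x6.
C[2]: P[2] ⊕ 0x6 = 0x6; E(K, 0x6) = 0x8.
C[3]: P[3] ⊕ 0x8 = 0xC; E(K, 0xC) = 0xD.
C[4]: P[4] ⊕ 0xD = 0x1; E(K, 0x1) = 0x3.

C[1] = 0x6, C[2] = 0x8, C[3] = 0xD, C[4] = 0x3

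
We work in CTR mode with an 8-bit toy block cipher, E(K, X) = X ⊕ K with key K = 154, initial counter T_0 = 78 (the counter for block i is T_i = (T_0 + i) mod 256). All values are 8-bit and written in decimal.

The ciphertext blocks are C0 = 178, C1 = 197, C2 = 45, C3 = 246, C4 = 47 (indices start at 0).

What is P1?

P1 = 16

CTR decryption: S_i = E(K, T_i) where T_i is the counter for block i; P_i = C_i ⊕ S_i.
P1: T = 79, S = E(K, T) = 213; 197 ⊕ 213 = 16.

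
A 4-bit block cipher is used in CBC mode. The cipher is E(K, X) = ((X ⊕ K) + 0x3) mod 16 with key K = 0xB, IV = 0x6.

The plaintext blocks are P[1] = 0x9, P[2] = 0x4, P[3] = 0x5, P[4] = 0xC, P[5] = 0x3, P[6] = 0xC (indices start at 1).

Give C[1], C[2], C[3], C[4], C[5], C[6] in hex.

CBC encryption: C_i = E(K, P_i ⊕ C_{i−1}), with C_{0} = IV.
C[1]: P[1] ⊕ 0x6 = 0xF; E(K, 0xF) = 0x7.
C[2]: P[2] ⊕ 0x7 = 0x3; E(K, 0x3) = 0xB.
C[3]: P[3] ⊕ 0xB = 0xE; E(K, 0xE) = 0x8.
C[4]: P[4] ⊕ 0x8 = 0x4; E(K, 0x4) = 0x2.
C[5]: P[5] ⊕ 0x2 = 0x1; E(K, 0x1) = 0xD.
C[6]: P[6] ⊕ 0xD = 0x1; E(K, 0x1) = 0xD.

C[1] = 0x7, C[2] = 0xB, C[3] = 0x8, C[4] = 0x2, C[5] = 0xD, C[6] = 0xD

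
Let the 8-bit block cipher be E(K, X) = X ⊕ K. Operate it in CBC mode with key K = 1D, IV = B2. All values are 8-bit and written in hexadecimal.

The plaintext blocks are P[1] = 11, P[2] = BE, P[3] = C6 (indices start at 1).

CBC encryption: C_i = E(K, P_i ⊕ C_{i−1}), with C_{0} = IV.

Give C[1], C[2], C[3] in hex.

C[1]: P[1] ⊕ B2 = A3; E(K, A3) = BE.
C[2]: P[2] ⊕ BE = 00; E(K, 00) = 1D.
C[3]: P[3] ⊕ 1D = DB; E(K, DB) = C6.

C[1] = BE, C[2] = 1D, C[3] = C6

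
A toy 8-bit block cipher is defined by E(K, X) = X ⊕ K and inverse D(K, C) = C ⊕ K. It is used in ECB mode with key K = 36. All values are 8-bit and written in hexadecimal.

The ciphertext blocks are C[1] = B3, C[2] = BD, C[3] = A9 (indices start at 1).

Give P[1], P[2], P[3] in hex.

P[1] = 85, P[2] = 8B, P[3] = 9F

ECB decryption: P_i = D(K, C_i).
P[1]: D(K, B3) = 85.
P[2]: D(K, BD) = 8B.
P[3]: D(K, A9) = 9F.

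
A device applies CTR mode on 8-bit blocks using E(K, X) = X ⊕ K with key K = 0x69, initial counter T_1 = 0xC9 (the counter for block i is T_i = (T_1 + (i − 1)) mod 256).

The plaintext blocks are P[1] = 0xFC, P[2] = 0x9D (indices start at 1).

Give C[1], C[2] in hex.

C[1] = 0x5C, C[2] = 0x3E

CTR encryption: S_i = E(K, T_i) where T_i is the counter for block i; C_i = P_i ⊕ S_i.
C[1]: T = 0xC9, S = E(K, T) = 0xA0; 0xFC ⊕ 0xA0 = 0x5C.
C[2]: T = 0xCA, S = E(K, T) = 0xA3; 0x9D ⊕ 0xA3 = 0x3E.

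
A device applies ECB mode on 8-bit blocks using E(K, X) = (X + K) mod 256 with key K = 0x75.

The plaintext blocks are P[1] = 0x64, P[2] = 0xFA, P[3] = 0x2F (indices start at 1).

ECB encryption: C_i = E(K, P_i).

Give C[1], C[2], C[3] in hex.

C[1] = 0xD9, C[2] = 0x6F, C[3] = 0xA4

C[1]: E(K, 0x64) = 0xD9.
C[2]: E(K, 0xFA) = 0x6F.
C[3]: E(K, 0x2F) = 0xA4.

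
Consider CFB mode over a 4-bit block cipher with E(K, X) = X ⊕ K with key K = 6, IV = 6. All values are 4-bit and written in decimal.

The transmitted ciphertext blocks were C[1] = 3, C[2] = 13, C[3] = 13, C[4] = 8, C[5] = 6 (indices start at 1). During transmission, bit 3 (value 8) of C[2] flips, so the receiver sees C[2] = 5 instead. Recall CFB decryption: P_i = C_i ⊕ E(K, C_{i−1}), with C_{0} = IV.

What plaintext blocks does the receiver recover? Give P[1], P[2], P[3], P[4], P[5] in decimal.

P[1] = 3, P[2] = 0, P[3] = 14, P[4] = 3, P[5] = 8

Only C[2] changed, to 5. In CFB, a change in C_i flips the same bit in P_i and garbles P_{i+1}. Decrypting the received ciphertext:
P[1]: E(K, 6) = 0; 3 ⊕ 0 = 3.
P[2]: E(K, 3) = 5; 5 ⊕ 5 = 0.
P[3]: E(K, 5) = 3; 13 ⊕ 3 = 14.
P[4]: E(K, 13) = 11; 8 ⊕ 11 = 3.
P[5]: E(K, 8) = 14; 6 ⊕ 14 = 8.
Blocks that differ from the original plaintext: P[2], P[3].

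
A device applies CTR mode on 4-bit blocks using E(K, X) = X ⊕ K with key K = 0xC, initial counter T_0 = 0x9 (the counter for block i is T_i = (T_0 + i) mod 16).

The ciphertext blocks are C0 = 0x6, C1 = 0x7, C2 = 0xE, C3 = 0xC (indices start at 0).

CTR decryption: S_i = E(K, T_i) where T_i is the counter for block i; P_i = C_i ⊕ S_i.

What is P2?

P2: T = 0xB, S = E(K, T) = 0x7; 0xE ⊕ 0x7 = 0x9.

P2 = 0x9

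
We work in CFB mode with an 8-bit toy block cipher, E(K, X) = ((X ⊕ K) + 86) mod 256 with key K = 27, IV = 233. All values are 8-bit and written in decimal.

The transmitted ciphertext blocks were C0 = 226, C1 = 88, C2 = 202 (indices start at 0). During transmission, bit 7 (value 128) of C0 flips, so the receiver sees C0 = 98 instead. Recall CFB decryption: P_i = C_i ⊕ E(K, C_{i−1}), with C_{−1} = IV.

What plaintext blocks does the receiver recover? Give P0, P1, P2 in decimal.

Only C0 changed, to 98. In CFB, a change in C_i flips the same bit in P_i and garbles P_{i+1}. Decrypting the received ciphertext:
P0: E(K, 233) = 72; 98 ⊕ 72 = 42.
P1: E(K, 98) = 207; 88 ⊕ 207 = 151.
P2: E(K, 88) = 153; 202 ⊕ 153 = 83.
Blocks that differ from the original plaintext: P0, P1.

P0 = 42, P1 = 151, P2 = 83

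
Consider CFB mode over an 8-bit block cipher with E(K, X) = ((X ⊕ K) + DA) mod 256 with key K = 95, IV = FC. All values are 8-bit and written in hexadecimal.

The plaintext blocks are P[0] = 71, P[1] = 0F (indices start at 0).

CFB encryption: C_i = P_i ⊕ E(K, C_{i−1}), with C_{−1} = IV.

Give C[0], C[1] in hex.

C[0]: E(K, FC) = 43; 71 ⊕ 43 = 32.
C[1]: E(K, 32) = 81; 0F ⊕ 81 = 8E.

C[0] = 32, C[1] = 8E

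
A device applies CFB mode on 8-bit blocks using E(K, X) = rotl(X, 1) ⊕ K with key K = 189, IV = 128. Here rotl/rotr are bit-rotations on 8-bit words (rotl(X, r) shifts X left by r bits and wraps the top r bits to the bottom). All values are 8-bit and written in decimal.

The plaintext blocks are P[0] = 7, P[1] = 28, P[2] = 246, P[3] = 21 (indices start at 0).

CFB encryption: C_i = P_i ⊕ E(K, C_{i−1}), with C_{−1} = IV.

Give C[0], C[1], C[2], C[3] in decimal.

C[0] = 187, C[1] = 214, C[2] = 230, C[3] = 101

C[0]: E(K, 128) = 188; 7 ⊕ 188 = 187.
C[1]: E(K, 187) = 202; 28 ⊕ 202 = 214.
C[2]: E(K, 214) = 16; 246 ⊕ 16 = 230.
C[3]: E(K, 230) = 112; 21 ⊕ 112 = 101.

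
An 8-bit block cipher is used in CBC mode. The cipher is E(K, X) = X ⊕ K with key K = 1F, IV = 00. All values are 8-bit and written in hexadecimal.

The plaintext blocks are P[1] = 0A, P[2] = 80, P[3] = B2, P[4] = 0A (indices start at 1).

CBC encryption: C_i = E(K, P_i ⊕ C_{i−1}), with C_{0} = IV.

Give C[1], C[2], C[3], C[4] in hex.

C[1] = 15, C[2] = 8A, C[3] = 27, C[4] = 32

C[1]: P[1] ⊕ 00 = 0A; E(K, 0A) = 15.
C[2]: P[2] ⊕ 15 = 95; E(K, 95) = 8A.
C[3]: P[3] ⊕ 8A = 38; E(K, 38) = 27.
C[4]: P[4] ⊕ 27 = 2D; E(K, 2D) = 32.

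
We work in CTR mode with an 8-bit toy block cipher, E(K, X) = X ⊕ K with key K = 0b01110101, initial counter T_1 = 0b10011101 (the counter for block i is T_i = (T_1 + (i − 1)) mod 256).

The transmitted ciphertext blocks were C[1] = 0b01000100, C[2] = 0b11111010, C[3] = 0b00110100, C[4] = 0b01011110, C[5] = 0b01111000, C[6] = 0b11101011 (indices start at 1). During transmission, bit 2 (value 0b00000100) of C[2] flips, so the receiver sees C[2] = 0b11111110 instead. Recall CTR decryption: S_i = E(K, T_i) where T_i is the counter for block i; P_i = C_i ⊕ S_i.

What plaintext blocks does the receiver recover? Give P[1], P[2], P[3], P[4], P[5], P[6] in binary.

Only C[2] changed, to 0b11111110. In CTR, a change in C_i flips the same bit in P_i only; the keystream is unaffected. Decrypting the received ciphertext:
P[1]: T = 0b10011101, S = E(K, T) = 0b11101000; 0b01000100 ⊕ 0b11101000 = 0b10101100.
P[2]: T = 0b10011110, S = E(K, T) = 0b11101011; 0b11111110 ⊕ 0b11101011 = 0b00010101.
P[3]: T = 0b10011111, S = E(K, T) = 0b11101010; 0b00110100 ⊕ 0b11101010 = 0b11011110.
P[4]: T = 0b10100000, S = E(K, T) = 0b11010101; 0b01011110 ⊕ 0b11010101 = 0b10001011.
P[5]: T = 0b10100001, S = E(K, T) = 0b11010100; 0b01111000 ⊕ 0b11010100 = 0b10101100.
P[6]: T = 0b10100010, S = E(K, T) = 0b11010111; 0b11101011 ⊕ 0b11010111 = 0b00111100.
Blocks that differ from the original plaintext: P[2].

P[1] = 0b10101100, P[2] = 0b00010101, P[3] = 0b11011110, P[4] = 0b10001011, P[5] = 0b10101100, P[6] = 0b00111100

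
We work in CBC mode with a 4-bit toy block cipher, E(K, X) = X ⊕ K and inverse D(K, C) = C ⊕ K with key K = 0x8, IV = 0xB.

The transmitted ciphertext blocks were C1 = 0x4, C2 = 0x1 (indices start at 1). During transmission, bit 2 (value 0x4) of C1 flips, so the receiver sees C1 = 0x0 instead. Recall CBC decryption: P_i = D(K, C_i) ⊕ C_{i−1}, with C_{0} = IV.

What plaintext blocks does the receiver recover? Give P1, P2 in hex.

Only C1 changed, to 0x0. In CBC, a change in C_i garbles P_i and flips the same bit in P_{i+1}. Decrypting the received ciphertext:
P1: D(K, 0x0) = 0x8; 0x8 ⊕ 0xB = 0x3.
P2: D(K, 0x1) = 0x9; 0x9 ⊕ 0x0 = 0x9.
Blocks that differ from the original plaintext: P1, P2.

P1 = 0x3, P2 = 0x9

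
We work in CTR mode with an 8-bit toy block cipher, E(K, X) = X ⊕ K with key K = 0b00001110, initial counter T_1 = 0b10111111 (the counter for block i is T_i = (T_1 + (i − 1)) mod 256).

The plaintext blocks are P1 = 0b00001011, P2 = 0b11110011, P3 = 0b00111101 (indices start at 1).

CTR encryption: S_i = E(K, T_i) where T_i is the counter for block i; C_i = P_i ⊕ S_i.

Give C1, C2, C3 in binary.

C1 = 0b10111010, C2 = 0b00111101, C3 = 0b11110010

C1: T = 0b10111111, S = E(K, T) = 0b10110001; 0b00001011 ⊕ 0b10110001 = 0b10111010.
C2: T = 0b11000000, S = E(K, T) = 0b11001110; 0b11110011 ⊕ 0b11001110 = 0b00111101.
C3: T = 0b11000001, S = E(K, T) = 0b11001111; 0b00111101 ⊕ 0b11001111 = 0b11110010.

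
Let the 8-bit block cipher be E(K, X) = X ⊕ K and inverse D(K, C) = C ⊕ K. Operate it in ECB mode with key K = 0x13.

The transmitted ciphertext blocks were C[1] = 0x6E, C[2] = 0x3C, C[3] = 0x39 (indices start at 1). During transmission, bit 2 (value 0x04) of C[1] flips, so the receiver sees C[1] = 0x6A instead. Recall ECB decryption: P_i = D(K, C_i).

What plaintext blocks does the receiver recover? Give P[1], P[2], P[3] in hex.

Only C[1] changed, to 0x6A. In ECB, a change in C_i affects only P_i. Decrypting the received ciphertext:
P[1]: D(K, 0x6A) = 0x79.
P[2]: D(K, 0x3C) = 0x2F.
P[3]: D(K, 0x39) = 0x2A.
Blocks that differ from the original plaintext: P[1].

P[1] = 0x79, P[2] = 0x2F, P[3] = 0x2A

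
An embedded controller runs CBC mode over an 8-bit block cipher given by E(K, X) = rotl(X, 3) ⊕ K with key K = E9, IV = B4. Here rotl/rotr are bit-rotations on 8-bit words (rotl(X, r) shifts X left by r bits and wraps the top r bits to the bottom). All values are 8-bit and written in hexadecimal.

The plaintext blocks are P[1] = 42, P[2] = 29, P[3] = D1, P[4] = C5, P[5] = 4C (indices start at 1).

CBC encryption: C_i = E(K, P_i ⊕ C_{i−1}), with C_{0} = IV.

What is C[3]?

C[3] = F5

C[1]: P[1] ⊕ B4 = F6; E(K, F6) = 5E.
C[2]: P[2] ⊕ 5E = 77; E(K, 77) = 52.
C[3]: P[3] ⊕ 52 = 83; E(K, 83) = F5.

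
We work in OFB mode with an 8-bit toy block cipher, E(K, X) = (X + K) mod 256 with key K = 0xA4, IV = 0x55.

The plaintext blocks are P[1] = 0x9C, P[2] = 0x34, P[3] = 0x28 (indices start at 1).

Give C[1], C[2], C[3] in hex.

OFB encryption: S_i = E(K, S_{i−1}) with S_{0} = IV; C_i = P_i ⊕ S_i.
C[1]: S = E(K, 0x55) = 0xF9; 0x9C ⊕ 0xF9 = 0x65.
C[2]: S = E(K, 0xF9) = 0x9D; 0x34 ⊕ 0x9D = 0xA9.
C[3]: S = E(K, 0x9D) = 0x41; 0x28 ⊕ 0x41 = 0x69.

C[1] = 0x65, C[2] = 0xA9, C[3] = 0x69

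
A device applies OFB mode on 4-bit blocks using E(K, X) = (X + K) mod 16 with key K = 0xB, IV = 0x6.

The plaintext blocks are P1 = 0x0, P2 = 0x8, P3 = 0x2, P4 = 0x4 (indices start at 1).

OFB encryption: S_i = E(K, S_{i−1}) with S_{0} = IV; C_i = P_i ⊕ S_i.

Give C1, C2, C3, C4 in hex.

C1 = 0x1, C2 = 0x4, C3 = 0x5, C4 = 0x6

C1: S = E(K, 0x6) = 0x1; 0x0 ⊕ 0x1 = 0x1.
C2: S = E(K, 0x1) = 0xC; 0x8 ⊕ 0xC = 0x4.
C3: S = E(K, 0xC) = 0x7; 0x2 ⊕ 0x7 = 0x5.
C4: S = E(K, 0x7) = 0x2; 0x4 ⊕ 0x2 = 0x6.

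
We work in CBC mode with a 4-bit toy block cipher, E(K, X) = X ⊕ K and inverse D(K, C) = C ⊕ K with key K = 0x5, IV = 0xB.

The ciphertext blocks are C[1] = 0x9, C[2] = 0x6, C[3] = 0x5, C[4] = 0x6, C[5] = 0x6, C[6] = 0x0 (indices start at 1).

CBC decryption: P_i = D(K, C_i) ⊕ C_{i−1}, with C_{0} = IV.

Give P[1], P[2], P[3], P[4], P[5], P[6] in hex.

P[1] = 0x7, P[2] = 0xA, P[3] = 0x6, P[4] = 0x6, P[5] = 0x5, P[6] = 0x3

P[1]: D(K, 0x9) = 0xC; 0xC ⊕ 0xB = 0x7.
P[2]: D(K, 0x6) = 0x3; 0x3 ⊕ 0x9 = 0xA.
P[3]: D(K, 0x5) = 0x0; 0x0 ⊕ 0x6 = 0x6.
P[4]: D(K, 0x6) = 0x3; 0x3 ⊕ 0x5 = 0x6.
P[5]: D(K, 0x6) = 0x3; 0x3 ⊕ 0x6 = 0x5.
P[6]: D(K, 0x0) = 0x5; 0x5 ⊕ 0x6 = 0x3.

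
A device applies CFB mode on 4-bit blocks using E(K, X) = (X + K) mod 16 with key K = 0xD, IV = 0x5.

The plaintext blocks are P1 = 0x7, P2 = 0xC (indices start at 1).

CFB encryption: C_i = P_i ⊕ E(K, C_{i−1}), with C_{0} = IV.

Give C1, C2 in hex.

C1: E(K, 0x5) = 0x2; 0x7 ⊕ 0x2 = 0x5.
C2: E(K, 0x5) = 0x2; 0xC ⊕ 0x2 = 0xE.

C1 = 0x5, C2 = 0xE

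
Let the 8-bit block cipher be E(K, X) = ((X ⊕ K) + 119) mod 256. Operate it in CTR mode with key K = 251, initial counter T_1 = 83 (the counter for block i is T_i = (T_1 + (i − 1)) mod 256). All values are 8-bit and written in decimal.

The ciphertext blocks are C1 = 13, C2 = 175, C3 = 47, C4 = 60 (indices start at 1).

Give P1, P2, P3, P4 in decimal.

CTR decryption: S_i = E(K, T_i) where T_i is the counter for block i; P_i = C_i ⊕ S_i.
P1: T = 83, S = E(K, T) = 31; 13 ⊕ 31 = 18.
P2: T = 84, S = E(K, T) = 38; 175 ⊕ 38 = 137.
P3: T = 85, S = E(K, T) = 37; 47 ⊕ 37 = 10.
P4: T = 86, S = E(K, T) = 36; 60 ⊕ 36 = 24.

P1 = 18, P2 = 137, P3 = 10, P4 = 24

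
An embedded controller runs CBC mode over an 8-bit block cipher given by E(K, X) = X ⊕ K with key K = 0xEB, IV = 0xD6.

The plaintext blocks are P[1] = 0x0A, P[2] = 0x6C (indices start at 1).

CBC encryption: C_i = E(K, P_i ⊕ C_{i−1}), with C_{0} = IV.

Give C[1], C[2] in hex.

C[1]: P[1] ⊕ 0xD6 = 0xDC; E(K, 0xDC) = 0x37.
C[2]: P[2] ⊕ 0x37 = 0x5B; E(K, 0x5B) = 0xB0.

C[1] = 0x37, C[2] = 0xB0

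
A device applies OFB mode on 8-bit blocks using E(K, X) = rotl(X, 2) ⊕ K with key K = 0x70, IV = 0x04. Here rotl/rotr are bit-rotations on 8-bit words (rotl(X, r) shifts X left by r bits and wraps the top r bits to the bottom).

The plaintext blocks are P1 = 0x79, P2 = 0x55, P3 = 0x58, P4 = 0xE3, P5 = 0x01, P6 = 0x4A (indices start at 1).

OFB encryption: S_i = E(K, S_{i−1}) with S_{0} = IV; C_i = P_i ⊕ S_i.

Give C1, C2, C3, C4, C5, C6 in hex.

C1: S = E(K, 0x04) = 0x60; 0x79 ⊕ 0x60 = 0x19.
C2: S = E(K, 0x60) = 0xF1; 0x55 ⊕ 0xF1 = 0xA4.
C3: S = E(K, 0xF1) = 0xB7; 0x58 ⊕ 0xB7 = 0xEF.
C4: S = E(K, 0xB7) = 0xAE; 0xE3 ⊕ 0xAE = 0x4D.
C5: S = E(K, 0xAE) = 0xCA; 0x01 ⊕ 0xCA = 0xCB.
C6: S = E(K, 0xCA) = 0x5B; 0x4A ⊕ 0x5B = 0x11.

C1 = 0x19, C2 = 0xA4, C3 = 0xEF, C4 = 0x4D, C5 = 0xCB, C6 = 0x11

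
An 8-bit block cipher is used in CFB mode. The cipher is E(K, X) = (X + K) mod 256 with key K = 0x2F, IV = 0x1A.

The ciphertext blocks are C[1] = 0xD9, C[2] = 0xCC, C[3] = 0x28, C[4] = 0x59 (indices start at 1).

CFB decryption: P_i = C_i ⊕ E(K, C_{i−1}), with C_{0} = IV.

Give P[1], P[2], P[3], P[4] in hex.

P[1] = 0x90, P[2] = 0xC4, P[3] = 0xD3, P[4] = 0x0E

P[1]: E(K, 0x1A) = 0x49; 0xD9 ⊕ 0x49 = 0x90.
P[2]: E(K, 0xD9) = 0x08; 0xCC ⊕ 0x08 = 0xC4.
P[3]: E(K, 0xCC) = 0xFB; 0x28 ⊕ 0xFB = 0xD3.
P[4]: E(K, 0x28) = 0x57; 0x59 ⊕ 0x57 = 0x0E.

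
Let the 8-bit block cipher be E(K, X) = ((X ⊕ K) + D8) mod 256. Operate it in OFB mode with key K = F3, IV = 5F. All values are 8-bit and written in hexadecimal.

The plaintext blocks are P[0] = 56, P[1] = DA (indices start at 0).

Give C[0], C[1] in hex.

OFB encryption: S_i = E(K, S_{i−1}) with S_{−1} = IV; C_i = P_i ⊕ S_i.
C[0]: S = E(K, 5F) = 84; 56 ⊕ 84 = D2.
C[1]: S = E(K, 84) = 4F; DA ⊕ 4F = 95.

C[0] = D2, C[1] = 95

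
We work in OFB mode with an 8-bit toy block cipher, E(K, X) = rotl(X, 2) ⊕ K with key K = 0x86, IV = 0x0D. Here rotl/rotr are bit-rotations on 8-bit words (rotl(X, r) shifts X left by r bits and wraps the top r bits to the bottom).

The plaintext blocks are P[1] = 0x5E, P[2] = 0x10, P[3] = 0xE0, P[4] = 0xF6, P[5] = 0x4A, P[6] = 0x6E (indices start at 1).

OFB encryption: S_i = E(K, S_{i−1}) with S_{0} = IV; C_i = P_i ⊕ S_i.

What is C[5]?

C[5] = 0xAD

C[1]: S = E(K, 0x0D) = 0xB2; 0x5E ⊕ 0xB2 = 0xEC.
C[2]: S = E(K, 0xB2) = 0x4C; 0x10 ⊕ 0x4C = 0x5C.
C[3]: S = E(K, 0x4C) = 0xB7; 0xE0 ⊕ 0xB7 = 0x57.
C[4]: S = E(K, 0xB7) = 0x58; 0xF6 ⊕ 0x58 = 0xAE.
C[5]: S = E(K, 0x58) = 0xE7; 0x4A ⊕ 0xE7 = 0xAD.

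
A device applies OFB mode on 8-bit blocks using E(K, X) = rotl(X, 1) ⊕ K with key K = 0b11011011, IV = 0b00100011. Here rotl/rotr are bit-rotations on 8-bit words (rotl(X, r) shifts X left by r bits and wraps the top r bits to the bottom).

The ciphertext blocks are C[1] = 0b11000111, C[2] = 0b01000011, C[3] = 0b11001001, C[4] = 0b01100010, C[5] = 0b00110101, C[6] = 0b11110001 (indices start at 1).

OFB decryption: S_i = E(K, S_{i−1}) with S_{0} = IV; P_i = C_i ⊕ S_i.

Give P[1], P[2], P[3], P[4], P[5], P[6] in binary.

P[1]: S = E(K, 0b00100011) = 0b10011101; 0b11000111 ⊕ 0b10011101 = 0b01011010.
P[2]: S = E(K, 0b10011101) = 0b11100000; 0b01000011 ⊕ 0b11100000 = 0b10100011.
P[3]: S = E(K, 0b11100000) = 0b00011010; 0b11001001 ⊕ 0b00011010 = 0b11010011.
P[4]: S = E(K, 0b00011010) = 0b11101111; 0b01100010 ⊕ 0b11101111 = 0b10001101.
P[5]: S = E(K, 0b11101111) = 0b00000100; 0b00110101 ⊕ 0b00000100 = 0b00110001.
P[6]: S = E(K, 0b00000100) = 0b11010011; 0b11110001 ⊕ 0b11010011 = 0b00100010.

P[1] = 0b01011010, P[2] = 0b10100011, P[3] = 0b11010011, P[4] = 0b10001101, P[5] = 0b00110001, P[6] = 0b00100010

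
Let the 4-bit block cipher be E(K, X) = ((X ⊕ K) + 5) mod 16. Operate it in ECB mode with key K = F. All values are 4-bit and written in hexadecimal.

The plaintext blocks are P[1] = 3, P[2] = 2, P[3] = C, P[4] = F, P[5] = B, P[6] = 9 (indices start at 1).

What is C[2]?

ECB encryption: C_i = E(K, P_i).
C[2]: E(K, 2) = 2.

C[2] = 2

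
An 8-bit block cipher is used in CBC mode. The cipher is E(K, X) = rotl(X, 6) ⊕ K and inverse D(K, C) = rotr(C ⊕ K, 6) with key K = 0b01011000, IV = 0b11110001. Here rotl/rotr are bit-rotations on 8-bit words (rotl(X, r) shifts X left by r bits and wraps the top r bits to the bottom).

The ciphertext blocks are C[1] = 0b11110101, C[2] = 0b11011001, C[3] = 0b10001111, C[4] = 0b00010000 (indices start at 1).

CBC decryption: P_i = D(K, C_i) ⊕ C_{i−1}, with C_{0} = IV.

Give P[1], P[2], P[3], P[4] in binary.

P[1] = 0b01000111, P[2] = 0b11110011, P[3] = 0b10000110, P[4] = 0b10101110

P[1]: D(K, 0b11110101) = 0b10110110; 0b10110110 ⊕ 0b11110001 = 0b01000111.
P[2]: D(K, 0b11011001) = 0b00000110; 0b00000110 ⊕ 0b11110101 = 0b11110011.
P[3]: D(K, 0b10001111) = 0b01011111; 0b01011111 ⊕ 0b11011001 = 0b10000110.
P[4]: D(K, 0b00010000) = 0b00100001; 0b00100001 ⊕ 0b10001111 = 0b10101110.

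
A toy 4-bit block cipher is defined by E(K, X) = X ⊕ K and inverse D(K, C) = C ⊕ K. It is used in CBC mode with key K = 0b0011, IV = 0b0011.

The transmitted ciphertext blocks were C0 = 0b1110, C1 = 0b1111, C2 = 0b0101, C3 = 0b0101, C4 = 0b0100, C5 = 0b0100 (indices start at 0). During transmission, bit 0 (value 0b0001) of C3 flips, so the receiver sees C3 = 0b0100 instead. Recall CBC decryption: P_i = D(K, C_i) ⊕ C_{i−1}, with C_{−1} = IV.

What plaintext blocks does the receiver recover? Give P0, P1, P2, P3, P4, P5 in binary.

P0 = 0b1110, P1 = 0b0010, P2 = 0b1001, P3 = 0b0010, P4 = 0b0011, P5 = 0b0011

Only C3 changed, to 0b0100. In CBC, a change in C_i garbles P_i and flips the same bit in P_{i+1}. Decrypting the received ciphertext:
P0: D(K, 0b1110) = 0b1101; 0b1101 ⊕ 0b0011 = 0b1110.
P1: D(K, 0b1111) = 0b1100; 0b1100 ⊕ 0b1110 = 0b0010.
P2: D(K, 0b0101) = 0b0110; 0b0110 ⊕ 0b1111 = 0b1001.
P3: D(K, 0b0100) = 0b0111; 0b0111 ⊕ 0b0101 = 0b0010.
P4: D(K, 0b0100) = 0b0111; 0b0111 ⊕ 0b0100 = 0b0011.
P5: D(K, 0b0100) = 0b0111; 0b0111 ⊕ 0b0100 = 0b0011.
Blocks that differ from the original plaintext: P3, P4.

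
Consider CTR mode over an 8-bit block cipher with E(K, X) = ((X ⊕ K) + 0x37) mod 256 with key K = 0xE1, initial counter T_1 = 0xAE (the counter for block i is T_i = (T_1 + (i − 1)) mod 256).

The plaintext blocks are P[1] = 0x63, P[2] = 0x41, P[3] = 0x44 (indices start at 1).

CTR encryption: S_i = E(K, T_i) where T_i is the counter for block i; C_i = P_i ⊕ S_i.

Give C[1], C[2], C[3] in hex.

C[1] = 0xE5, C[2] = 0xC4, C[3] = 0xCC

C[1]: T = 0xAE, S = E(K, T) = 0x86; 0x63 ⊕ 0x86 = 0xE5.
C[2]: T = 0xAF, S = E(K, T) = 0x85; 0x41 ⊕ 0x85 = 0xC4.
C[3]: T = 0xB0, S = E(K, T) = 0x88; 0x44 ⊕ 0x88 = 0xCC.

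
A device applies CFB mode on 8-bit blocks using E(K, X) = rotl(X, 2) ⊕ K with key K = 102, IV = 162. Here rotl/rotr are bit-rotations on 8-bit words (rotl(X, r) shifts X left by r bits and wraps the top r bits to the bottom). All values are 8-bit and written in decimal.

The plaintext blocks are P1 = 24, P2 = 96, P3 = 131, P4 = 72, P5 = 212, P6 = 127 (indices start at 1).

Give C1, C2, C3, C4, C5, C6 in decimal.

C1 = 244, C2 = 213, C3 = 178, C4 = 228, C5 = 33, C6 = 157

CFB encryption: C_i = P_i ⊕ E(K, C_{i−1}), with C_{0} = IV.
C1: E(K, 162) = 236; 24 ⊕ 236 = 244.
C2: E(K, 244) = 181; 96 ⊕ 181 = 213.
C3: E(K, 213) = 49; 131 ⊕ 49 = 178.
C4: E(K, 178) = 172; 72 ⊕ 172 = 228.
C5: E(K, 228) = 245; 212 ⊕ 245 = 33.
C6: E(K, 33) = 226; 127 ⊕ 226 = 157.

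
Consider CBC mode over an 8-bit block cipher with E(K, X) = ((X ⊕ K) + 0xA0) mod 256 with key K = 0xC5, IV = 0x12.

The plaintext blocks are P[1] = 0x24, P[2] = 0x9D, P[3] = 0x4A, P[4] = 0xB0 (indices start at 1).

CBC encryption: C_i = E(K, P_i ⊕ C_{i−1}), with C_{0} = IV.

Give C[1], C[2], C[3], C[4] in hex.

C[1] = 0x93, C[2] = 0x6B, C[3] = 0x84, C[4] = 0x91

C[1]: P[1] ⊕ 0x12 = 0x36; E(K, 0x36) = 0x93.
C[2]: P[2] ⊕ 0x93 = 0x0E; E(K, 0x0E) = 0x6B.
C[3]: P[3] ⊕ 0x6B = 0x21; E(K, 0x21) = 0x84.
C[4]: P[4] ⊕ 0x84 = 0x34; E(K, 0x34) = 0x91.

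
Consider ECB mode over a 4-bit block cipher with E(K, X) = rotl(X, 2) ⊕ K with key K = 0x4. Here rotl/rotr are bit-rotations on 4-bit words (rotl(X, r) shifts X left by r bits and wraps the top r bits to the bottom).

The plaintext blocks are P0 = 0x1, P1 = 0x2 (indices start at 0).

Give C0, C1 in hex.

ECB encryption: C_i = E(K, P_i).
C0: E(K, 0x1) = 0x0.
C1: E(K, 0x2) = 0xC.

C0 = 0x0, C1 = 0xC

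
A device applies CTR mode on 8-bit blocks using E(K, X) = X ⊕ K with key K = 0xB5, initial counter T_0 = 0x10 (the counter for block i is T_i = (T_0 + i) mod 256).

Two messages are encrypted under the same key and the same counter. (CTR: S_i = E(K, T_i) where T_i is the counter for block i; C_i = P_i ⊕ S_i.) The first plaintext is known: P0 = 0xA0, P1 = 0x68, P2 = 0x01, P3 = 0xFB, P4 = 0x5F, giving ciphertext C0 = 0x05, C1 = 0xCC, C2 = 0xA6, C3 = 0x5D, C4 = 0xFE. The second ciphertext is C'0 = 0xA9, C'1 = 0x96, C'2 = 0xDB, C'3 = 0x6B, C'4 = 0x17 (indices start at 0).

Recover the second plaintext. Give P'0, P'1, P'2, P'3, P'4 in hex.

In CTR with a reused counter, both messages share the same keystream S_i, so C_i ⊕ C'_i = P_i ⊕ P'_i and thus P'_i = P_i ⊕ C_i ⊕ C'_i.
P'0: 0xA0 ⊕ 0x05 ⊕ 0xA9 = 0x0C.
P'1: 0x68 ⊕ 0xCC ⊕ 0x96 = 0x32.
P'2: 0x01 ⊕ 0xA6 ⊕ 0xDB = 0x7C.
P'3: 0xFB ⊕ 0x5D ⊕ 0x6B = 0xCD.
P'4: 0x5F ⊕ 0xFE ⊕ 0x17 = 0xB6.

P'0 = 0x0C, P'1 = 0x32, P'2 = 0x7C, P'3 = 0xCD, P'4 = 0xB6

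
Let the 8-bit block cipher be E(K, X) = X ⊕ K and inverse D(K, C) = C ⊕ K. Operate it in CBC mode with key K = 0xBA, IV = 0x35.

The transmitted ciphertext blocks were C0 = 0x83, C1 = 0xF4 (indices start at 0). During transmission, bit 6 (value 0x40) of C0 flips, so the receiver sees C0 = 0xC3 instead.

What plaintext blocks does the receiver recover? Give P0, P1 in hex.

P0 = 0x4C, P1 = 0x8D

CBC decryption: P_i = D(K, C_i) ⊕ C_{i−1}, with C_{−1} = IV.
Only C0 changed, to 0xC3. In CBC, a change in C_i garbles P_i and flips the same bit in P_{i+1}. Decrypting the received ciphertext:
P0: D(K, 0xC3) = 0x79; 0x79 ⊕ 0x35 = 0x4C.
P1: D(K, 0xF4) = 0x4E; 0x4E ⊕ 0xC3 = 0x8D.
Blocks that differ from the original plaintext: P0, P1.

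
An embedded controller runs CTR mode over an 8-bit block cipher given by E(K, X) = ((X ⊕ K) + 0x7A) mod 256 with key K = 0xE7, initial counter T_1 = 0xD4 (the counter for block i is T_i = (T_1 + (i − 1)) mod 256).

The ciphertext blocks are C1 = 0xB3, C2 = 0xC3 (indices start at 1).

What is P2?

P2 = 0x6F

CTR decryption: S_i = E(K, T_i) where T_i is the counter for block i; P_i = C_i ⊕ S_i.
P2: T = 0xD5, S = E(K, T) = 0xAC; 0xC3 ⊕ 0xAC = 0x6F.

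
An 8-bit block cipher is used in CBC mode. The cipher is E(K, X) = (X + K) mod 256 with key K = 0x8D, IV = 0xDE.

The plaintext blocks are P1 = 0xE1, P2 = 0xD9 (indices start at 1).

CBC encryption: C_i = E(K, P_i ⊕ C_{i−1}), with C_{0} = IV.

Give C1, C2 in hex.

C1 = 0xCC, C2 = 0xA2

C1: P1 ⊕ 0xDE = 0x3F; E(K, 0x3F) = 0xCC.
C2: P2 ⊕ 0xCC = 0x15; E(K, 0x15) = 0xA2.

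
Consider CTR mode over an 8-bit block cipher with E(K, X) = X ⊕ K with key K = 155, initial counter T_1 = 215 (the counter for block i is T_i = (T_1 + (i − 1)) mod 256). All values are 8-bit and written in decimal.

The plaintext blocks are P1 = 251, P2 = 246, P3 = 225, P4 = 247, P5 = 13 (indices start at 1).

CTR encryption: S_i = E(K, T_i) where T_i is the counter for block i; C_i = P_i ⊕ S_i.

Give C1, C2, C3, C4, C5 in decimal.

C1 = 183, C2 = 181, C3 = 163, C4 = 182, C5 = 77

C1: T = 215, S = E(K, T) = 76; 251 ⊕ 76 = 183.
C2: T = 216, S = E(K, T) = 67; 246 ⊕ 67 = 181.
C3: T = 217, S = E(K, T) = 66; 225 ⊕ 66 = 163.
C4: T = 218, S = E(K, T) = 65; 247 ⊕ 65 = 182.
C5: T = 219, S = E(K, T) = 64; 13 ⊕ 64 = 77.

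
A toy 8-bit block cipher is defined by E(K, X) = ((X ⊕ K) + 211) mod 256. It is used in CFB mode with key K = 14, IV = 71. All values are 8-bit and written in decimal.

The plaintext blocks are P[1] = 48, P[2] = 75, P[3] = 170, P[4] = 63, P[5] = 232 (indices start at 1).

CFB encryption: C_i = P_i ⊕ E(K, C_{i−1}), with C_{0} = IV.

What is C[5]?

C[5] = 118

C[1]: E(K, 71) = 28; 48 ⊕ 28 = 44.
C[2]: E(K, 44) = 245; 75 ⊕ 245 = 190.
C[3]: E(K, 190) = 131; 170 ⊕ 131 = 41.
C[4]: E(K, 41) = 250; 63 ⊕ 250 = 197.
C[5]: E(K, 197) = 158; 232 ⊕ 158 = 118.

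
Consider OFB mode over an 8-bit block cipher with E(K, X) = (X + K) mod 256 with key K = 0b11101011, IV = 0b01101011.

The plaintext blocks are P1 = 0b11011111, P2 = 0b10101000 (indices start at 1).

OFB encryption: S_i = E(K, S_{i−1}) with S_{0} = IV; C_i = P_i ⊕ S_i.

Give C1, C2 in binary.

C1 = 0b10001001, C2 = 0b11101001

C1: S = E(K, 0b01101011) = 0b01010110; 0b11011111 ⊕ 0b01010110 = 0b10001001.
C2: S = E(K, 0b01010110) = 0b01000001; 0b10101000 ⊕ 0b01000001 = 0b11101001.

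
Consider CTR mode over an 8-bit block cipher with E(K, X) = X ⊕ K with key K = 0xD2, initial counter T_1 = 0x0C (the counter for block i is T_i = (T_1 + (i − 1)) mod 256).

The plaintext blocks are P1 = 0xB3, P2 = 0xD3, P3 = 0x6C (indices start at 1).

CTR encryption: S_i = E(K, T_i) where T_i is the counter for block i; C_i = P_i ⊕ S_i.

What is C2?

C1: T = 0x0C, S = E(K, T) = 0xDE; 0xB3 ⊕ 0xDE = 0x6D.
C2: T = 0x0D, S = E(K, T) = 0xDF; 0xD3 ⊕ 0xDF = 0x0C.

C2 = 0x0C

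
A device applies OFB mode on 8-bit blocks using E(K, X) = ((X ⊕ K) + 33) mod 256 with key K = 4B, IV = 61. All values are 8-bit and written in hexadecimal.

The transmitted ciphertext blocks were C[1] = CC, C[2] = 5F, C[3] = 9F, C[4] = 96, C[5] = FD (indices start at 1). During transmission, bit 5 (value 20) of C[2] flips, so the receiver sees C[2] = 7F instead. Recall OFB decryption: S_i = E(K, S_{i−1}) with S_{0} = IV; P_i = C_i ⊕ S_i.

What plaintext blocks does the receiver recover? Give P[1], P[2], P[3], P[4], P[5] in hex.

P[1] = 91, P[2] = 36, P[3] = AA, P[4] = 27, P[5] = D0

Only C[2] changed, to 7F. In OFB, a change in C_i flips the same bit in P_i only; the keystream is unaffected. Decrypting the received ciphertext:
P[1]: S = E(K, 61) = 5D; CC ⊕ 5D = 91.
P[2]: S = E(K, 5D) = 49; 7F ⊕ 49 = 36.
P[3]: S = E(K, 49) = 35; 9F ⊕ 35 = AA.
P[4]: S = E(K, 35) = B1; 96 ⊕ B1 = 27.
P[5]: S = E(K, B1) = 2D; FD ⊕ 2D = D0.
Blocks that differ from the original plaintext: P[2].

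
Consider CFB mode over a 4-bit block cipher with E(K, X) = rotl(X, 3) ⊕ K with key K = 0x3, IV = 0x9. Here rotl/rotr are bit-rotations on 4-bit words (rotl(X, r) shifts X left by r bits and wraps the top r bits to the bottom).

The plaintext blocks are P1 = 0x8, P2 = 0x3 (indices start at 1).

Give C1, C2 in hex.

CFB encryption: C_i = P_i ⊕ E(K, C_{i−1}), with C_{0} = IV.
C1: E(K, 0x9) = 0xF; 0x8 ⊕ 0xF = 0x7.
C2: E(K, 0x7) = 0x8; 0x3 ⊕ 0x8 = 0xB.

C1 = 0x7, C2 = 0xB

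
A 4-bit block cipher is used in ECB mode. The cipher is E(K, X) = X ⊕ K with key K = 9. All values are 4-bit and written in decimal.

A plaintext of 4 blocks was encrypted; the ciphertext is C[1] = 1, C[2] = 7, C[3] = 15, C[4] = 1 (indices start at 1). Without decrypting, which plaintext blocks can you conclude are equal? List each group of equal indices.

ECB encrypts each block independently with the same key, so equal ciphertext blocks imply equal plaintext blocks.
C[1] = C[4] = 1, so P[1] = P[4].

P[1] = P[4]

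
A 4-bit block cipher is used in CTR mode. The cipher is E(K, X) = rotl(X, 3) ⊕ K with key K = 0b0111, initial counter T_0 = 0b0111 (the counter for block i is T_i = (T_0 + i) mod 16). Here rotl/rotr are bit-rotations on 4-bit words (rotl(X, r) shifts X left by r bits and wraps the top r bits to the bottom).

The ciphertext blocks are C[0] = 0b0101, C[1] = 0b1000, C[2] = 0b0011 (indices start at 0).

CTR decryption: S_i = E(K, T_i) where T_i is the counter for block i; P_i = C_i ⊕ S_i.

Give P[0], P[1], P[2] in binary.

P[0]: T = 0b0111, S = E(K, T) = 0b1100; 0b0101 ⊕ 0b1100 = 0b1001.
P[1]: T = 0b1000, S = E(K, T) = 0b0011; 0b1000 ⊕ 0b0011 = 0b1011.
P[2]: T = 0b1001, S = E(K, T) = 0b1011; 0b0011 ⊕ 0b1011 = 0b1000.

P[0] = 0b1001, P[1] = 0b1011, P[2] = 0b1000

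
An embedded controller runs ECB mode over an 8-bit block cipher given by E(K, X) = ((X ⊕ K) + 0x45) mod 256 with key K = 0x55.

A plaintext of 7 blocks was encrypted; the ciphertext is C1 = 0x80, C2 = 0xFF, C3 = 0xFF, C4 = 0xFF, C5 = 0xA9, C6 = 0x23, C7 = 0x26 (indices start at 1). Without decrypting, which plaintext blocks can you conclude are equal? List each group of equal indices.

P2 = P3 = P4

ECB encrypts each block independently with the same key, so equal ciphertext blocks imply equal plaintext blocks.
C2 = C3 = C4 = 0xFF, so P2 = P3 = P4.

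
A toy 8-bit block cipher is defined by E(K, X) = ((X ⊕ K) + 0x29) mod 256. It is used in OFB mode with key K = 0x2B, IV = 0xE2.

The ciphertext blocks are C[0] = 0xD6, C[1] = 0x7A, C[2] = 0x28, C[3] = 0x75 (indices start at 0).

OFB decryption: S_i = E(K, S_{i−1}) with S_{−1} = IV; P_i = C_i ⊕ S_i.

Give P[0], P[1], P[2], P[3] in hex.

P[0] = 0x24, P[1] = 0x78, P[2] = 0x7A, P[3] = 0xD7

P[0]: S = E(K, 0xE2) = 0xF2; 0xD6 ⊕ 0xF2 = 0x24.
P[1]: S = E(K, 0xF2) = 0x02; 0x7A ⊕ 0x02 = 0x78.
P[2]: S = E(K, 0x02) = 0x52; 0x28 ⊕ 0x52 = 0x7A.
P[3]: S = E(K, 0x52) = 0xA2; 0x75 ⊕ 0xA2 = 0xD7.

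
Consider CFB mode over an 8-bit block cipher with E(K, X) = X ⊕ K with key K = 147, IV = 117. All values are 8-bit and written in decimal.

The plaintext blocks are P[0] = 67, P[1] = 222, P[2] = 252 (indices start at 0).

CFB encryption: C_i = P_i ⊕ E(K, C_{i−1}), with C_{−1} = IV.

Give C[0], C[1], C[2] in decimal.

C[0]: E(K, 117) = 230; 67 ⊕ 230 = 165.
C[1]: E(K, 165) = 54; 222 ⊕ 54 = 232.
C[2]: E(K, 232) = 123; 252 ⊕ 123 = 135.

C[0] = 165, C[1] = 232, C[2] = 135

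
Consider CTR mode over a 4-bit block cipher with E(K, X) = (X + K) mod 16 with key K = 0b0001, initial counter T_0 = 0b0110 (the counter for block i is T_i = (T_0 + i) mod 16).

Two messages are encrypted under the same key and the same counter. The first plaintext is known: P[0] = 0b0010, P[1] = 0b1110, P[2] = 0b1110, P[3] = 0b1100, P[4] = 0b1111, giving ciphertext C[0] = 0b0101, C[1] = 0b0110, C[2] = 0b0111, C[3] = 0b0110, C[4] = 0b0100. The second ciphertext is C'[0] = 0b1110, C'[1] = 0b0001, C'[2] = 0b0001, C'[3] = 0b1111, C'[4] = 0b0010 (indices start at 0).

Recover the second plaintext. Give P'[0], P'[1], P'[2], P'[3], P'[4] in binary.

In CTR with a reused counter, both messages share the same keystream S_i, so C_i ⊕ C'_i = P_i ⊕ P'_i and thus P'_i = P_i ⊕ C_i ⊕ C'_i.
P'[0]: 0b0010 ⊕ 0b0101 ⊕ 0b1110 = 0b1001.
P'[1]: 0b1110 ⊕ 0b0110 ⊕ 0b0001 = 0b1001.
P'[2]: 0b1110 ⊕ 0b0111 ⊕ 0b0001 = 0b1000.
P'[3]: 0b1100 ⊕ 0b0110 ⊕ 0b1111 = 0b0101.
P'[4]: 0b1111 ⊕ 0b0100 ⊕ 0b0010 = 0b1001.

P'[0] = 0b1001, P'[1] = 0b1001, P'[2] = 0b1000, P'[3] = 0b0101, P'[4] = 0b1001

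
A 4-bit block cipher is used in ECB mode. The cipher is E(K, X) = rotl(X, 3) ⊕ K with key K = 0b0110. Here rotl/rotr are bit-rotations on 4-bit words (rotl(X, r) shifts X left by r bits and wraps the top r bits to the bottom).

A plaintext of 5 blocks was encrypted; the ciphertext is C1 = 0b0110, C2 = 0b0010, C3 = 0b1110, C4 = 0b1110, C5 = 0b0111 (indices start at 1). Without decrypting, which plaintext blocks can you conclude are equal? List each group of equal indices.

ECB encrypts each block independently with the same key, so equal ciphertext blocks imply equal plaintext blocks.
C3 = C4 = 0b1110, so P3 = P4.

P3 = P4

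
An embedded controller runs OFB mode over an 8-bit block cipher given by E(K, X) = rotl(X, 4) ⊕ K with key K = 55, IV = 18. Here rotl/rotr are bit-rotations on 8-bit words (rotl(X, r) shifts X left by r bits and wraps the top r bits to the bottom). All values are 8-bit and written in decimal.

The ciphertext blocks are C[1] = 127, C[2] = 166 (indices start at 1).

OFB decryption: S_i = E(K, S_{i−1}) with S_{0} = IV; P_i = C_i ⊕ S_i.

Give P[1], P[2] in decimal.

P[1]: S = E(K, 18) = 22; 127 ⊕ 22 = 105.
P[2]: S = E(K, 22) = 86; 166 ⊕ 86 = 240.

P[1] = 105, P[2] = 240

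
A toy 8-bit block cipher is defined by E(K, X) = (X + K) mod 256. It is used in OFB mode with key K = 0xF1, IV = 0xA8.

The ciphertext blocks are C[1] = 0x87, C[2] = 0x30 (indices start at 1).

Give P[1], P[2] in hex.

OFB decryption: S_i = E(K, S_{i−1}) with S_{0} = IV; P_i = C_i ⊕ S_i.
P[1]: S = E(K, 0xA8) = 0x99; 0x87 ⊕ 0x99 = 0x1E.
P[2]: S = E(K, 0x99) = 0x8A; 0x30 ⊕ 0x8A = 0xBA.

P[1] = 0x1E, P[2] = 0xBA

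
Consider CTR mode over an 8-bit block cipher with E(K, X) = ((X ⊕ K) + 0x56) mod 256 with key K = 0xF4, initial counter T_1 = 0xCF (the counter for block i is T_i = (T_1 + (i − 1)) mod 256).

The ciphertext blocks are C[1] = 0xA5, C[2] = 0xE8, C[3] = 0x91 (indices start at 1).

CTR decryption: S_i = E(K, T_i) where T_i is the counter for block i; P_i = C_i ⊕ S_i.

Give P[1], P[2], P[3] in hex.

P[1] = 0x34, P[2] = 0x92, P[3] = 0xEA

P[1]: T = 0xCF, S = E(K, T) = 0x91; 0xA5 ⊕ 0x91 = 0x34.
P[2]: T = 0xD0, S = E(K, T) = 0x7A; 0xE8 ⊕ 0x7A = 0x92.
P[3]: T = 0xD1, S = E(K, T) = 0x7B; 0x91 ⊕ 0x7B = 0xEA.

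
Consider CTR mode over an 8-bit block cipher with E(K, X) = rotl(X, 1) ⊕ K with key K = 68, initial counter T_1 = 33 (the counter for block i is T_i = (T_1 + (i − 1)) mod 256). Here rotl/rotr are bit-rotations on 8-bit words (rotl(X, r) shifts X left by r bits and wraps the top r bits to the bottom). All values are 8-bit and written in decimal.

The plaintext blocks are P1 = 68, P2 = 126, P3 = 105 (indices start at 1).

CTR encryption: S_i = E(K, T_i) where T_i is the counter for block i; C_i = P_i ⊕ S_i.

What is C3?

C3 = 107

C1: T = 33, S = E(K, T) = 6; 68 ⊕ 6 = 66.
C2: T = 34, S = E(K, T) = 0; 126 ⊕ 0 = 126.
C3: T = 35, S = E(K, T) = 2; 105 ⊕ 2 = 107.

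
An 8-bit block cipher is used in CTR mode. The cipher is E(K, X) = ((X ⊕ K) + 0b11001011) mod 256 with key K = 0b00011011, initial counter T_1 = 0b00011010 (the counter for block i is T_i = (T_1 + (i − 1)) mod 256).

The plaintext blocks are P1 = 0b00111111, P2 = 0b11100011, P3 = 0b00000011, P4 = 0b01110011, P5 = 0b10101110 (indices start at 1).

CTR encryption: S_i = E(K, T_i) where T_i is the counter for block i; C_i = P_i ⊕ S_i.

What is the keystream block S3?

0b11010010

C1: T = 0b00011010, S = E(K, T) = 0b11001100; 0b00111111 ⊕ 0b11001100 = 0b11110011.
C2: T = 0b00011011, S = E(K, T) = 0b11001011; 0b11100011 ⊕ 0b11001011 = 0b00101000.
C3: T = 0b00011100, S = E(K, T) = 0b11010010; 0b00000011 ⊕ 0b11010010 = 0b11010001.
So S3 = 0b11010010.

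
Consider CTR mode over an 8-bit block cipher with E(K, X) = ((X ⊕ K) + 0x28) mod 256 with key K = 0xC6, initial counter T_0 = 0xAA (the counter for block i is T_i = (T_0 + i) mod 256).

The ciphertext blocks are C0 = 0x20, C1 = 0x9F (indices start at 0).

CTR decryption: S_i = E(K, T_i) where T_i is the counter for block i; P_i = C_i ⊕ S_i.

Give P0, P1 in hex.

P0 = 0xB4, P1 = 0x0A

P0: T = 0xAA, S = E(K, T) = 0x94; 0x20 ⊕ 0x94 = 0xB4.
P1: T = 0xAB, S = E(K, T) = 0x95; 0x9F ⊕ 0x95 = 0x0A.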